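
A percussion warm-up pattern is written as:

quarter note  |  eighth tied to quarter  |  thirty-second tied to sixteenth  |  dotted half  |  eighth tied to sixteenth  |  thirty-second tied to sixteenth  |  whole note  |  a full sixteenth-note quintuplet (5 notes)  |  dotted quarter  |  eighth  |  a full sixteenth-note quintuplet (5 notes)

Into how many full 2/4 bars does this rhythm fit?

7

One bar of 2/4 = 16 thirty-second notes.
Express everything in thirty-second notes: quarter note = 8; eighth tied to quarter (eighth + quarter) = 12; thirty-second tied to sixteenth (thirty-second + sixteenth) = 3; dotted half = 24; eighth tied to sixteenth (eighth + sixteenth) = 6; thirty-second tied to sixteenth (thirty-second + sixteenth) = 3; whole note = 32; a full sixteenth-note quintuplet (5 notes) (five quintuplet sixteenths span one quarter) = 8; dotted quarter = 12; eighth = 4; a full sixteenth-note quintuplet (5 notes) (five quintuplet sixteenths span one quarter) = 8.
Sum: 8 + 12 + 3 + 24 + 6 + 3 + 32 + 8 + 12 + 4 + 8 = 120.
120 ÷ 16 = 7 complete bars with 8 left over.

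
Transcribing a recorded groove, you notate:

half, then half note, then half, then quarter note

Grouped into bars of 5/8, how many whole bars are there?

2

One bar of 5/8 = 5 eighth notes.
Convert each value to eighth notes: half = 4; half note = 4; half = 4; quarter note = 2.
Altogether 4 + 4 + 4 + 2 = 14.
14 ÷ 5 = 2 complete bars with 4 left over.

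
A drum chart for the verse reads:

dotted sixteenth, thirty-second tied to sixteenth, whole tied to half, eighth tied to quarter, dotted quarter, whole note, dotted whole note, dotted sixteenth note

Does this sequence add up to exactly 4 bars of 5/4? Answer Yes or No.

One bar of 5/4 = 40 thirty-second notes, so 4 bars = 160.
Convert each value to thirty-second notes: dotted sixteenth = 3; thirty-second tied to sixteenth (thirty-second + sixteenth) = 3; whole tied to half (whole + half) = 48; eighth tied to quarter (eighth + quarter) = 12; dotted quarter = 12; whole note = 32; dotted whole note = 48; dotted sixteenth note = 3.
Total: 3 + 3 + 48 + 12 + 12 + 32 + 48 + 3 = 161.
161 exceeds 160, so the answer is No.

No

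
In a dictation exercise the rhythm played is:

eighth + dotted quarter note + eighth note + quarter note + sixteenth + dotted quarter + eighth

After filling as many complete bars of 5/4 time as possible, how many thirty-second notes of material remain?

One bar of 5/4 = 20 sixteenth notes.
Express everything in sixteenth notes: eighth = 2; dotted quarter note = 6; eighth note = 2; quarter note = 4; sixteenth = 1; dotted quarter = 6; eighth = 2.
Sum: 2 + 6 + 2 + 4 + 1 + 6 + 2 = 23.
23 ÷ 20 = 1 complete bar with 3 sixteenth notes remaining = 6 thirty-second notes.

6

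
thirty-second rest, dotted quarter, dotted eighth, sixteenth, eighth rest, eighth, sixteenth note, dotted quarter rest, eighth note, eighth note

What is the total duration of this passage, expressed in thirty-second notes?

51

Express everything in thirty-second notes: thirty-second rest = 1; dotted quarter = 12; dotted eighth = 6; sixteenth = 2; eighth rest = 4; eighth = 4; sixteenth note = 2; dotted quarter rest = 12; eighth note = 4; eighth note = 4.
Adding: 1 + 12 + 6 + 2 + 4 + 4 + 2 + 12 + 4 + 4 = 51 thirty-second notes.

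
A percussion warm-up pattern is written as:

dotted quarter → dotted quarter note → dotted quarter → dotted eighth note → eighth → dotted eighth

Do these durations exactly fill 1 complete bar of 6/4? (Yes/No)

One bar of 6/4 = 24 sixteenth notes.
Convert each value to sixteenth notes: dotted quarter = 6; dotted quarter note = 6; dotted quarter = 6; dotted eighth note = 3; eighth = 2; dotted eighth = 3.
Total: 6 + 6 + 6 + 3 + 2 + 3 = 26.
26 exceeds 24, so the answer is No.

No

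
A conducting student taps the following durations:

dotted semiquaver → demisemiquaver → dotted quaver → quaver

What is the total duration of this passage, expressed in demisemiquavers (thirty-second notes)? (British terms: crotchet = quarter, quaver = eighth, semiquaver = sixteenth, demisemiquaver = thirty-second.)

14

In thirty-second notes: dotted semiquaver = 3; demisemiquaver = 1; dotted quaver = 6; quaver = 4.
Total: 3 + 1 + 6 + 4 = 14 thirty-second notes.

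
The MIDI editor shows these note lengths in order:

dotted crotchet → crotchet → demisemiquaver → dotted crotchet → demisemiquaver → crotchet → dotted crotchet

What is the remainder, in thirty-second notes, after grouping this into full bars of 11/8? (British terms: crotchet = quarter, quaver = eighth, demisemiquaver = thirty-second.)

One bar of 11/8 = 44 thirty-second notes.
Convert each value to thirty-second notes: dotted crotchet = 12; crotchet = 8; demisemiquaver = 1; dotted crotchet = 12; demisemiquaver = 1; crotchet = 8; dotted crotchet = 12.
Total: 12 + 8 + 1 + 12 + 1 + 8 + 12 = 54.
54 ÷ 44 = 1 complete bar with 10 thirty-second notes remaining.

10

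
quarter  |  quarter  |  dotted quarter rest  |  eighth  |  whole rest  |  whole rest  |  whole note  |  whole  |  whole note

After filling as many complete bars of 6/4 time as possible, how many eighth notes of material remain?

One bar of 6/4 = 12 eighth notes.
Each duration in eighth notes: quarter = 2; quarter = 2; dotted quarter rest = 3; eighth = 1; whole rest = 8; whole rest = 8; whole note = 8; whole = 8; whole note = 8.
Adding: 2 + 2 + 3 + 1 + 8 + 8 + 8 + 8 + 8 = 48.
48 ÷ 12 = 4 complete bars with 0 eighth notes remaining.

0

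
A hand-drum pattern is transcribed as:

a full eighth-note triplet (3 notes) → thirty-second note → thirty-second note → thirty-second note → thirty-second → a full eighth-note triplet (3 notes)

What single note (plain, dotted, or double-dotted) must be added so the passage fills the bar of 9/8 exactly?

The bar of 9/8 = 36 thirty-second notes.
Each duration in thirty-second notes: a full eighth-note triplet (3 notes) (three triplet eighths span one quarter) = 8; thirty-second note = 1; thirty-second note = 1; thirty-second note = 1; thirty-second = 1; a full eighth-note triplet (3 notes) (three triplet eighths span one quarter) = 8.
Altogether 8 + 1 + 1 + 1 + 1 + 8 = 20.
Remaining: 36 − 20 = 16 thirty-second notes, which is a half note.

half note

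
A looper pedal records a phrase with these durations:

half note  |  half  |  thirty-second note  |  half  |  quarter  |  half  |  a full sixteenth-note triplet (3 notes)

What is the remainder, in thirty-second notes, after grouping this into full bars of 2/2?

13

One bar of 2/2 = 32 thirty-second notes.
Convert each value to thirty-second notes: half note = 16; half = 16; thirty-second note = 1; half = 16; quarter = 8; half = 16; a full sixteenth-note triplet (3 notes) (three triplet sixteenths span one eighth) = 4.
Sum: 16 + 16 + 1 + 16 + 8 + 16 + 4 = 77.
77 ÷ 32 = 2 complete bars with 13 thirty-second notes remaining.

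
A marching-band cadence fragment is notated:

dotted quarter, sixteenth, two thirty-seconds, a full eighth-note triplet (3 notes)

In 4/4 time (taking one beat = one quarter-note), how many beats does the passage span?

One quarter-note beat = 8 thirty-second notes.
In thirty-second notes: dotted quarter = 12; sixteenth = 2; thirty-second = 1; thirty-second = 1; a full eighth-note triplet (3 notes) (three triplet eighths span one quarter) = 8.
Total: 12 + 2 + 1 + 1 + 8 = 24.
24 ÷ 8 = 3 beats.

3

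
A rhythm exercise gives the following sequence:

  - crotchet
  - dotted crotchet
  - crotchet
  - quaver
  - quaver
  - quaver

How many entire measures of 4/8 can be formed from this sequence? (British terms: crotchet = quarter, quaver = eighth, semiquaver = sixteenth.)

2

One bar of 4/8 = 4 eighth notes.
Working in eighth notes: crotchet = 2; dotted crotchet = 3; crotchet = 2; quaver = 1; quaver = 1; quaver = 1.
Adding: 2 + 3 + 2 + 1 + 1 + 1 = 10.
10 ÷ 4 = 2 complete bars with 2 left over.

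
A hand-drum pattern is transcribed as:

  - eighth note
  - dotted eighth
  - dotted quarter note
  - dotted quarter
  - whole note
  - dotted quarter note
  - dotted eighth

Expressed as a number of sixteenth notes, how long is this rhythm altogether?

Convert each value to sixteenth notes: eighth note = 2; dotted eighth = 3; dotted quarter note = 6; dotted quarter = 6; whole note = 16; dotted quarter note = 6; dotted eighth = 3.
Altogether 2 + 3 + 6 + 6 + 16 + 6 + 3 = 42 sixteenth notes.

42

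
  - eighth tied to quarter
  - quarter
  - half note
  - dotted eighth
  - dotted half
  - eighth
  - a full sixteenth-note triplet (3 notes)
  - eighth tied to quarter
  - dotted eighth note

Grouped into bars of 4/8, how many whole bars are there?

One bar of 4/8 = 8 sixteenth notes.
Express everything in sixteenth notes: eighth tied to quarter (eighth + quarter) = 6; quarter = 4; half note = 8; dotted eighth = 3; dotted half = 12; eighth = 2; a full sixteenth-note triplet (3 notes) (three triplet sixteenths span one eighth) = 2; eighth tied to quarter (eighth + quarter) = 6; dotted eighth note = 3.
Adding: 6 + 4 + 8 + 3 + 12 + 2 + 2 + 6 + 3 = 46.
46 ÷ 8 = 5 complete bars with 6 left over.

5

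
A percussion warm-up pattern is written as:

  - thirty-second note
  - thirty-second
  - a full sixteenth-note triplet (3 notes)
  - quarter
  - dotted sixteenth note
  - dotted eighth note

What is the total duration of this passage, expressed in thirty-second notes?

23

In thirty-second notes: thirty-second note = 1; thirty-second = 1; a full sixteenth-note triplet (3 notes) (three triplet sixteenths span one eighth) = 4; quarter = 8; dotted sixteenth note = 3; dotted eighth note = 6.
Altogether 1 + 1 + 4 + 8 + 3 + 6 = 23 thirty-second notes.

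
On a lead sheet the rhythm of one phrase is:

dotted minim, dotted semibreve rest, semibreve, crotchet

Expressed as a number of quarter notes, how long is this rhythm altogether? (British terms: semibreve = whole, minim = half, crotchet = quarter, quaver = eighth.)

Each duration in quarter notes: dotted minim = 3; dotted semibreve rest = 6; semibreve = 4; crotchet = 1.
Sum: 3 + 6 + 4 + 1 = 14 quarter notes.

14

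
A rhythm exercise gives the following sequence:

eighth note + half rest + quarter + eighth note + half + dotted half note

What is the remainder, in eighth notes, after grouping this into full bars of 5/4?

One bar of 5/4 = 10 eighth notes.
Each duration in eighth notes: eighth note = 1; half rest = 4; quarter = 2; eighth note = 1; half = 4; dotted half note = 6.
Altogether 1 + 4 + 2 + 1 + 4 + 6 = 18.
18 ÷ 10 = 1 complete bar with 8 eighth notes remaining.

8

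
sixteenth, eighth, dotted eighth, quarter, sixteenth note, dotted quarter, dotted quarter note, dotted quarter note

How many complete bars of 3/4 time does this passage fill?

One bar of 3/4 = 12 sixteenth notes.
Convert each value to sixteenth notes: sixteenth = 1; eighth = 2; dotted eighth = 3; quarter = 4; sixteenth note = 1; dotted quarter = 6; dotted quarter note = 6; dotted quarter note = 6.
Adding: 1 + 2 + 3 + 4 + 1 + 6 + 6 + 6 = 29.
29 ÷ 12 = 2 complete bars with 5 left over.

2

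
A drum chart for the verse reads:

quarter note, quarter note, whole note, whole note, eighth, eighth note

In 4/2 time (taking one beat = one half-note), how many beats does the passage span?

5.5

One half-note beat = 4 eighth notes.
Each duration in eighth notes: quarter note = 2; quarter note = 2; whole note = 8; whole note = 8; eighth = 1; eighth note = 1.
Total: 2 + 2 + 8 + 8 + 1 + 1 = 22.
22 ÷ 4 = 5.5 beats.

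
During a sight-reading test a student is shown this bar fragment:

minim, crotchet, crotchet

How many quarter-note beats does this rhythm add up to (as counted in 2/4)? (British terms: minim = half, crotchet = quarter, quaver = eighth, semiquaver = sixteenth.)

4

One quarter-note beat = 2 eighth notes.
Working in eighth notes: minim = 4; crotchet = 2; crotchet = 2.
Altogether 4 + 2 + 2 = 8.
8 ÷ 2 = 4 beats.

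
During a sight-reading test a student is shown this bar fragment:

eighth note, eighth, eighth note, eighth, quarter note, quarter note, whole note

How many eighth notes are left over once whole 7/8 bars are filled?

2

One bar of 7/8 = 7 eighth notes.
Convert each value to eighth notes: eighth note = 1; eighth = 1; eighth note = 1; eighth = 1; quarter note = 2; quarter note = 2; whole note = 8.
Sum: 1 + 1 + 1 + 1 + 2 + 2 + 8 = 16.
16 ÷ 7 = 2 complete bars with 2 eighth notes remaining.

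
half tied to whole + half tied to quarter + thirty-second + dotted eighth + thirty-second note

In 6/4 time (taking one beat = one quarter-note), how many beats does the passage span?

One quarter-note beat = 8 thirty-second notes.
Working in thirty-second notes: half tied to whole (half + whole) = 48; half tied to quarter (half + quarter) = 24; thirty-second = 1; dotted eighth = 6; thirty-second note = 1.
Sum: 48 + 24 + 1 + 6 + 1 = 80.
80 ÷ 8 = 10 beats.

10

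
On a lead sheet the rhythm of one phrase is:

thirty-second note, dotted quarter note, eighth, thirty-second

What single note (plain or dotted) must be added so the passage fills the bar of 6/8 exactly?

dotted eighth note

The bar of 6/8 = 24 thirty-second notes.
Working in thirty-second notes: thirty-second note = 1; dotted quarter note = 12; eighth = 4; thirty-second = 1.
Total: 1 + 12 + 4 + 1 = 18.
Remaining: 24 − 18 = 6 thirty-second notes, which is a dotted eighth note.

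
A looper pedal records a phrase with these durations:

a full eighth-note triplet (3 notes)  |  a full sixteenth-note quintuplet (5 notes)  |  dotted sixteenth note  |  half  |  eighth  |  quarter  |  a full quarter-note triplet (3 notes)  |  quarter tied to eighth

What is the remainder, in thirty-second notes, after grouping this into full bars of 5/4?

35

One bar of 5/4 = 40 thirty-second notes.
Each duration in thirty-second notes: a full eighth-note triplet (3 notes) (three triplet eighths span one quarter) = 8; a full sixteenth-note quintuplet (5 notes) (five quintuplet sixteenths span one quarter) = 8; dotted sixteenth note = 3; half = 16; eighth = 4; quarter = 8; a full quarter-note triplet (3 notes) (three triplet quarters span one half) = 16; quarter tied to eighth (quarter + eighth) = 12.
Adding: 8 + 8 + 3 + 16 + 4 + 8 + 16 + 12 = 75.
75 ÷ 40 = 1 complete bar with 35 thirty-second notes remaining.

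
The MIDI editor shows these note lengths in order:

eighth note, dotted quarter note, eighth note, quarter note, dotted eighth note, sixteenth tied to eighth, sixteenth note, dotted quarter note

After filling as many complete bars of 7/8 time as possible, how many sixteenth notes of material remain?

13

One bar of 7/8 = 14 sixteenth notes.
Express everything in sixteenth notes: eighth note = 2; dotted quarter note = 6; eighth note = 2; quarter note = 4; dotted eighth note = 3; sixteenth tied to eighth (sixteenth + eighth) = 3; sixteenth note = 1; dotted quarter note = 6.
Adding: 2 + 6 + 2 + 4 + 3 + 3 + 1 + 6 = 27.
27 ÷ 14 = 1 complete bar with 13 sixteenth notes remaining.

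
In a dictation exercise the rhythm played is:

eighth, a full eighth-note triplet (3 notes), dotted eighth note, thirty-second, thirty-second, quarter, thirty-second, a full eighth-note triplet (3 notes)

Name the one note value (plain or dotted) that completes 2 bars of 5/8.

2 bars of 5/8 = 40 thirty-second notes.
Convert each value to thirty-second notes: eighth = 4; a full eighth-note triplet (3 notes) (three triplet eighths span one quarter) = 8; dotted eighth note = 6; thirty-second = 1; thirty-second = 1; quarter = 8; thirty-second = 1; a full eighth-note triplet (3 notes) (three triplet eighths span one quarter) = 8.
Total: 4 + 8 + 6 + 1 + 1 + 8 + 1 + 8 = 37.
Remaining: 40 − 37 = 3 thirty-second notes, which is a dotted sixteenth note.

dotted sixteenth note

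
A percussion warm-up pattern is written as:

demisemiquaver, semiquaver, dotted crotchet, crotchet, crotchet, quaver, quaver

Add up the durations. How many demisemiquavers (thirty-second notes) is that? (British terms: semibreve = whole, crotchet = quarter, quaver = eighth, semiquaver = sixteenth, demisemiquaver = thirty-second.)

39

Express everything in thirty-second notes: demisemiquaver = 1; semiquaver = 2; dotted crotchet = 12; crotchet = 8; crotchet = 8; quaver = 4; quaver = 4.
Total: 1 + 2 + 12 + 8 + 8 + 4 + 4 = 39 thirty-second notes.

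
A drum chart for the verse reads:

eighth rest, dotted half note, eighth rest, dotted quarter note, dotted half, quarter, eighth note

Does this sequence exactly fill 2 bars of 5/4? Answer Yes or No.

Yes

One bar of 5/4 = 10 eighth notes, so 2 bars = 20.
Express everything in eighth notes: eighth rest = 1; dotted half note = 6; eighth rest = 1; dotted quarter note = 3; dotted half = 6; quarter = 2; eighth note = 1.
Adding: 1 + 6 + 1 + 3 + 6 + 2 + 1 = 20.
20 equals 20, so the answer is Yes.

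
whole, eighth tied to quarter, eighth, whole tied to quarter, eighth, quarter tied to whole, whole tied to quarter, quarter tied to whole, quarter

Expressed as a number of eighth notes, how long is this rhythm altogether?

In eighth notes: whole = 8; eighth tied to quarter (eighth + quarter) = 3; eighth = 1; whole tied to quarter (whole + quarter) = 10; eighth = 1; quarter tied to whole (quarter + whole) = 10; whole tied to quarter (whole + quarter) = 10; quarter tied to whole (quarter + whole) = 10; quarter = 2.
Adding: 8 + 3 + 1 + 10 + 1 + 10 + 10 + 10 + 2 = 55 eighth notes.

55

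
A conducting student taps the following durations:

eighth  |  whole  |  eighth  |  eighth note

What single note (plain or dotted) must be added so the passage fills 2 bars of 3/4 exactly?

2 bars of 3/4 = 12 eighth notes.
Working in eighth notes: eighth = 1; whole = 8; eighth = 1; eighth note = 1.
Altogether 1 + 8 + 1 + 1 = 11.
Remaining: 12 − 11 = 1 eighth note, which is a eighth note.

eighth note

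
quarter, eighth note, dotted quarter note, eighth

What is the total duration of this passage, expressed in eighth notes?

Convert each value to eighth notes: quarter = 2; eighth note = 1; dotted quarter note = 3; eighth = 1.
Total: 2 + 1 + 3 + 1 = 7 eighth notes.

7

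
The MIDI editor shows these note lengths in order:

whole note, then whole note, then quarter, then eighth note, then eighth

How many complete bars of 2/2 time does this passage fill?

2

One bar of 2/2 = 8 eighth notes.
Working in eighth notes: whole note = 8; whole note = 8; quarter = 2; eighth note = 1; eighth = 1.
Adding: 8 + 8 + 2 + 1 + 1 = 20.
20 ÷ 8 = 2 complete bars with 4 left over.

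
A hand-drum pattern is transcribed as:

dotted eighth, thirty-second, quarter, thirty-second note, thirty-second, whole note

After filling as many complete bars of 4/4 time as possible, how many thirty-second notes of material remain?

17

One bar of 4/4 = 32 thirty-second notes.
In thirty-second notes: dotted eighth = 6; thirty-second = 1; quarter = 8; thirty-second note = 1; thirty-second = 1; whole note = 32.
Sum: 6 + 1 + 8 + 1 + 1 + 32 = 49.
49 ÷ 32 = 1 complete bar with 17 thirty-second notes remaining.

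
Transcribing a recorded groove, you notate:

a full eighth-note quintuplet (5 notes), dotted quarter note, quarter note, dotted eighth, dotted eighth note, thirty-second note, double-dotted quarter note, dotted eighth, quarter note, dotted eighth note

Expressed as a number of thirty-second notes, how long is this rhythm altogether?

83

Each duration in thirty-second notes: a full eighth-note quintuplet (5 notes) (five quintuplet eighths span one half) = 16; dotted quarter note = 12; quarter note = 8; dotted eighth = 6; dotted eighth note = 6; thirty-second note = 1; double-dotted quarter note = 14; dotted eighth = 6; quarter note = 8; dotted eighth note = 6.
Altogether 16 + 12 + 8 + 6 + 6 + 1 + 14 + 6 + 8 + 6 = 83 thirty-second notes.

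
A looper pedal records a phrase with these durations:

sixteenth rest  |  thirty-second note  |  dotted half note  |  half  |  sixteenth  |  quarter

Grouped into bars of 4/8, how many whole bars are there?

One bar of 4/8 = 16 thirty-second notes.
Each duration in thirty-second notes: sixteenth rest = 2; thirty-second note = 1; dotted half note = 24; half = 16; sixteenth = 2; quarter = 8.
Adding: 2 + 1 + 24 + 16 + 2 + 8 = 53.
53 ÷ 16 = 3 complete bars with 5 left over.

3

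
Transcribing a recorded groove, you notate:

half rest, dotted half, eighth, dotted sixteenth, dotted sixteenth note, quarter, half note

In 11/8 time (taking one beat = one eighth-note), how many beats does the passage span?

One eighth-note beat = 4 thirty-second notes.
In thirty-second notes: half rest = 16; dotted half = 24; eighth = 4; dotted sixteenth = 3; dotted sixteenth note = 3; quarter = 8; half note = 16.
Sum: 16 + 24 + 4 + 3 + 3 + 8 + 16 = 74.
74 ÷ 4 = 18.5 beats.

18.5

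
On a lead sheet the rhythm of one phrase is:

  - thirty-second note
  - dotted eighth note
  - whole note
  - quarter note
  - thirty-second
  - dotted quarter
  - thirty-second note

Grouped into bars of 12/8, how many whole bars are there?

One bar of 12/8 = 48 thirty-second notes.
Working in thirty-second notes: thirty-second note = 1; dotted eighth note = 6; whole note = 32; quarter note = 8; thirty-second = 1; dotted quarter = 12; thirty-second note = 1.
Total: 1 + 6 + 32 + 8 + 1 + 12 + 1 = 61.
61 ÷ 48 = 1 complete bar with 13 left over.

1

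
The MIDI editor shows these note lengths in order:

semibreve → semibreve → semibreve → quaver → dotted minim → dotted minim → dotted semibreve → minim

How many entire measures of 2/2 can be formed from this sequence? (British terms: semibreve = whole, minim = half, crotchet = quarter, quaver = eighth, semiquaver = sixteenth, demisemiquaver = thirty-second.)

One bar of 2/2 = 8 eighth notes.
Express everything in eighth notes: semibreve = 8; semibreve = 8; semibreve = 8; quaver = 1; dotted minim = 6; dotted minim = 6; dotted semibreve = 12; minim = 4.
Altogether 8 + 8 + 8 + 1 + 6 + 6 + 12 + 4 = 53.
53 ÷ 8 = 6 complete bars with 5 left over.

6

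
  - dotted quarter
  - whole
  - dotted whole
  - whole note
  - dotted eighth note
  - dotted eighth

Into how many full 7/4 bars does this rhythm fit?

2

One bar of 7/4 = 28 sixteenth notes.
Express everything in sixteenth notes: dotted quarter = 6; whole = 16; dotted whole = 24; whole note = 16; dotted eighth note = 3; dotted eighth = 3.
Adding: 6 + 16 + 24 + 16 + 3 + 3 = 68.
68 ÷ 28 = 2 complete bars with 12 left over.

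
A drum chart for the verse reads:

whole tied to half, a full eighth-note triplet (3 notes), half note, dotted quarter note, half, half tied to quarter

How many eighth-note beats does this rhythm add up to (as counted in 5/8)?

31

One eighth-note beat = 2 sixteenth notes.
Each duration in sixteenth notes: whole tied to half (whole + half) = 24; a full eighth-note triplet (3 notes) (three triplet eighths span one quarter) = 4; half note = 8; dotted quarter note = 6; half = 8; half tied to quarter (half + quarter) = 12.
Total: 24 + 4 + 8 + 6 + 8 + 12 = 62.
62 ÷ 2 = 31 beats.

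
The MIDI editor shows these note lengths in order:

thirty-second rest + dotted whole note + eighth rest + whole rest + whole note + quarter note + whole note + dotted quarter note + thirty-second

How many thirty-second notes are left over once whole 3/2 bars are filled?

One bar of 3/2 = 48 thirty-second notes.
Convert each value to thirty-second notes: thirty-second rest = 1; dotted whole note = 48; eighth rest = 4; whole rest = 32; whole note = 32; quarter note = 8; whole note = 32; dotted quarter note = 12; thirty-second = 1.
Altogether 1 + 48 + 4 + 32 + 32 + 8 + 32 + 12 + 1 = 170.
170 ÷ 48 = 3 complete bars with 26 thirty-second notes remaining.

26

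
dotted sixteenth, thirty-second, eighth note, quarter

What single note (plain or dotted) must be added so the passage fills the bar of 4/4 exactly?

half note

The bar of 4/4 = 32 thirty-second notes.
Each duration in thirty-second notes: dotted sixteenth = 3; thirty-second = 1; eighth note = 4; quarter = 8.
Altogether 3 + 1 + 4 + 8 = 16.
Remaining: 32 − 16 = 16 thirty-second notes, which is a half note.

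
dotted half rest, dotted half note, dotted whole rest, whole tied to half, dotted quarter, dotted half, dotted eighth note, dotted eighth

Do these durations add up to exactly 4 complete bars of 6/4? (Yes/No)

One bar of 6/4 = 24 sixteenth notes, so 4 bars = 96.
Each duration in sixteenth notes: dotted half rest = 12; dotted half note = 12; dotted whole rest = 24; whole tied to half (whole + half) = 24; dotted quarter = 6; dotted half = 12; dotted eighth note = 3; dotted eighth = 3.
Adding: 12 + 12 + 24 + 24 + 6 + 12 + 3 + 3 = 96.
96 equals 96, so the answer is Yes.

Yes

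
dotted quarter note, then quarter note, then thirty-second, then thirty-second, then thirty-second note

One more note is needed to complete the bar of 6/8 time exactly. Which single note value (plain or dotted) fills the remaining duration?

thirty-second note

The bar of 6/8 = 24 thirty-second notes.
Working in thirty-second notes: dotted quarter note = 12; quarter note = 8; thirty-second = 1; thirty-second = 1; thirty-second note = 1.
Adding: 12 + 8 + 1 + 1 + 1 = 23.
Remaining: 24 − 23 = 1 thirty-second note, which is a thirty-second note.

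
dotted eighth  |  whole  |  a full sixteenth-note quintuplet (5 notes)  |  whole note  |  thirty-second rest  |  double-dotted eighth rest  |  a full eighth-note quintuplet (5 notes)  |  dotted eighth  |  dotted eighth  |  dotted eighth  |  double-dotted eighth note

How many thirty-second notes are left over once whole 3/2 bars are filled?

31

One bar of 3/2 = 48 thirty-second notes.
Working in thirty-second notes: dotted eighth = 6; whole = 32; a full sixteenth-note quintuplet (5 notes) (five quintuplet sixteenths span one quarter) = 8; whole note = 32; thirty-second rest = 1; double-dotted eighth rest = 7; a full eighth-note quintuplet (5 notes) (five quintuplet eighths span one half) = 16; dotted eighth = 6; dotted eighth = 6; dotted eighth = 6; double-dotted eighth note = 7.
Sum: 6 + 32 + 8 + 32 + 1 + 7 + 16 + 6 + 6 + 6 + 7 = 127.
127 ÷ 48 = 2 complete bars with 31 thirty-second notes remaining.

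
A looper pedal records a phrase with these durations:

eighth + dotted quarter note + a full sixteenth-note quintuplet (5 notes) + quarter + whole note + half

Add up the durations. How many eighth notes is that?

Express everything in eighth notes: eighth = 1; dotted quarter note = 3; a full sixteenth-note quintuplet (5 notes) (five quintuplet sixteenths span one quarter) = 2; quarter = 2; whole note = 8; half = 4.
Total: 1 + 3 + 2 + 2 + 8 + 4 = 20 eighth notes.

20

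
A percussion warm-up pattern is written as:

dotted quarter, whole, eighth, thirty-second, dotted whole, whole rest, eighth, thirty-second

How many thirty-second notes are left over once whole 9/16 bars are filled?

8

One bar of 9/16 = 18 thirty-second notes.
In thirty-second notes: dotted quarter = 12; whole = 32; eighth = 4; thirty-second = 1; dotted whole = 48; whole rest = 32; eighth = 4; thirty-second = 1.
Altogether 12 + 32 + 4 + 1 + 48 + 32 + 4 + 1 = 134.
134 ÷ 18 = 7 complete bars with 8 thirty-second notes remaining.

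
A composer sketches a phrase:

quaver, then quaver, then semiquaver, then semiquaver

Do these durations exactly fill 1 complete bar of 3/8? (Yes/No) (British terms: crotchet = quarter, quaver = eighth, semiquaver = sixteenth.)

Yes

One bar of 3/8 = 6 sixteenth notes.
In sixteenth notes: quaver = 2; quaver = 2; semiquaver = 1; semiquaver = 1.
Total: 2 + 2 + 1 + 1 = 6.
6 equals 6, so the answer is Yes.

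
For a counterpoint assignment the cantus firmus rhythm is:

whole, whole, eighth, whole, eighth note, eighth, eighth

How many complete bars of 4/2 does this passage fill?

1

One bar of 4/2 = 16 eighth notes.
In eighth notes: whole = 8; whole = 8; eighth = 1; whole = 8; eighth note = 1; eighth = 1; eighth = 1.
Altogether 8 + 8 + 1 + 8 + 1 + 1 + 1 = 28.
28 ÷ 16 = 1 complete bar with 12 left over.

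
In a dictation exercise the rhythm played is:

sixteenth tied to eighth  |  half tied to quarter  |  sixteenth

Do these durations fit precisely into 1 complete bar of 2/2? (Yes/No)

One bar of 2/2 = 16 sixteenth notes.
Express everything in sixteenth notes: sixteenth tied to eighth (sixteenth + eighth) = 3; half tied to quarter (half + quarter) = 12; sixteenth = 1.
Altogether 3 + 12 + 1 = 16.
16 equals 16, so the answer is Yes.

Yes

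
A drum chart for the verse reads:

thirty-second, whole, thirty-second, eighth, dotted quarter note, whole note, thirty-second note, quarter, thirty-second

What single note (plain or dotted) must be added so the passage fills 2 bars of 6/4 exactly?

2 bars of 6/4 = 96 thirty-second notes.
Convert each value to thirty-second notes: thirty-second = 1; whole = 32; thirty-second = 1; eighth = 4; dotted quarter note = 12; whole note = 32; thirty-second note = 1; quarter = 8; thirty-second = 1.
Total: 1 + 32 + 1 + 4 + 12 + 32 + 1 + 8 + 1 = 92.
Remaining: 96 − 92 = 4 thirty-second notes, which is a eighth note.

eighth note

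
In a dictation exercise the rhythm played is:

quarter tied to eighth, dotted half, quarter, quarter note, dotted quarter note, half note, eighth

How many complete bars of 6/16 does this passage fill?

One bar of 6/16 = 3 eighth notes.
Each duration in eighth notes: quarter tied to eighth (quarter + eighth) = 3; dotted half = 6; quarter = 2; quarter note = 2; dotted quarter note = 3; half note = 4; eighth = 1.
Adding: 3 + 6 + 2 + 2 + 3 + 4 + 1 = 21.
21 ÷ 3 = 7 complete bars with 0 left over.

7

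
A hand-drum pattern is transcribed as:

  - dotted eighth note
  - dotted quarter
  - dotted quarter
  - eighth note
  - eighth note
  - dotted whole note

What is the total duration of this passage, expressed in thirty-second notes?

Working in thirty-second notes: dotted eighth note = 6; dotted quarter = 12; dotted quarter = 12; eighth note = 4; eighth note = 4; dotted whole note = 48.
Sum: 6 + 12 + 12 + 4 + 4 + 48 = 86 thirty-second notes.

86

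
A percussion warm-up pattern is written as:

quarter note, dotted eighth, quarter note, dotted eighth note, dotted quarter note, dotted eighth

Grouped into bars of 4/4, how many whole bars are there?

1

One bar of 4/4 = 16 sixteenth notes.
Convert each value to sixteenth notes: quarter note = 4; dotted eighth = 3; quarter note = 4; dotted eighth note = 3; dotted quarter note = 6; dotted eighth = 3.
Altogether 4 + 3 + 4 + 3 + 6 + 3 = 23.
23 ÷ 16 = 1 complete bar with 7 left over.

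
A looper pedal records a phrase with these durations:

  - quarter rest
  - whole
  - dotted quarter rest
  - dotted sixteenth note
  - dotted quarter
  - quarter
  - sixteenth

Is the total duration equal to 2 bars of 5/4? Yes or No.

One bar of 5/4 = 40 thirty-second notes, so 2 bars = 80.
Express everything in thirty-second notes: quarter rest = 8; whole = 32; dotted quarter rest = 12; dotted sixteenth note = 3; dotted quarter = 12; quarter = 8; sixteenth = 2.
Adding: 8 + 32 + 12 + 3 + 12 + 8 + 2 = 77.
77 falls short of 80, so the answer is No.

No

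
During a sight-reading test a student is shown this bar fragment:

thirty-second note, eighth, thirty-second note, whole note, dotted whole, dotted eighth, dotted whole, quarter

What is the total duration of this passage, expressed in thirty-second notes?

148

Convert each value to thirty-second notes: thirty-second note = 1; eighth = 4; thirty-second note = 1; whole note = 32; dotted whole = 48; dotted eighth = 6; dotted whole = 48; quarter = 8.
Total: 1 + 4 + 1 + 32 + 48 + 6 + 48 + 8 = 148 thirty-second notes.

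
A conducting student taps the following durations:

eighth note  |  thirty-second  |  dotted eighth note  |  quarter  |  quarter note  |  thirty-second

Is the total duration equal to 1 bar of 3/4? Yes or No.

One bar of 3/4 = 24 thirty-second notes.
Express everything in thirty-second notes: eighth note = 4; thirty-second = 1; dotted eighth note = 6; quarter = 8; quarter note = 8; thirty-second = 1.
Adding: 4 + 1 + 6 + 8 + 8 + 1 = 28.
28 exceeds 24, so the answer is No.

No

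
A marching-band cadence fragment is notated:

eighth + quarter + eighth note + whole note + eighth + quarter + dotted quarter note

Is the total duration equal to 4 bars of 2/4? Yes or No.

One bar of 2/4 = 4 eighth notes, so 4 bars = 16.
In eighth notes: eighth = 1; quarter = 2; eighth note = 1; whole note = 8; eighth = 1; quarter = 2; dotted quarter note = 3.
Adding: 1 + 2 + 1 + 8 + 1 + 2 + 3 = 18.
18 exceeds 16, so the answer is No.

No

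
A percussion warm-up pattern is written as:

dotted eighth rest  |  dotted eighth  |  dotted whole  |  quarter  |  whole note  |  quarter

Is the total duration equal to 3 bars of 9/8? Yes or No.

Yes

One bar of 9/8 = 18 sixteenth notes, so 3 bars = 54.
Express everything in sixteenth notes: dotted eighth rest = 3; dotted eighth = 3; dotted whole = 24; quarter = 4; whole note = 16; quarter = 4.
Altogether 3 + 3 + 24 + 4 + 16 + 4 = 54.
54 equals 54, so the answer is Yes.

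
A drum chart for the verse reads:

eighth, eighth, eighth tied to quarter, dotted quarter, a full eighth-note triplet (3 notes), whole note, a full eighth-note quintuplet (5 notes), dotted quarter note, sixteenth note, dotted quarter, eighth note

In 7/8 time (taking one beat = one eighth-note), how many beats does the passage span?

One eighth-note beat = 2 sixteenth notes.
Working in sixteenth notes: eighth = 2; eighth = 2; eighth tied to quarter (eighth + quarter) = 6; dotted quarter = 6; a full eighth-note triplet (3 notes) (three triplet eighths span one quarter) = 4; whole note = 16; a full eighth-note quintuplet (5 notes) (five quintuplet eighths span one half) = 8; dotted quarter note = 6; sixteenth note = 1; dotted quarter = 6; eighth note = 2.
Sum: 2 + 2 + 6 + 6 + 4 + 16 + 8 + 6 + 1 + 6 + 2 = 59.
59 ÷ 2 = 29.5 beats.

29.5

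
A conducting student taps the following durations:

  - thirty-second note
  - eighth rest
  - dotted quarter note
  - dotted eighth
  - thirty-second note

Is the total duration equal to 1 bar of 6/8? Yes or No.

One bar of 6/8 = 24 thirty-second notes.
Working in thirty-second notes: thirty-second note = 1; eighth rest = 4; dotted quarter note = 12; dotted eighth = 6; thirty-second note = 1.
Sum: 1 + 4 + 12 + 6 + 1 = 24.
24 equals 24, so the answer is Yes.

Yes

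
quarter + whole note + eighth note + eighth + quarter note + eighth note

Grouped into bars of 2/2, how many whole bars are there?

One bar of 2/2 = 8 eighth notes.
Express everything in eighth notes: quarter = 2; whole note = 8; eighth note = 1; eighth = 1; quarter note = 2; eighth note = 1.
Adding: 2 + 8 + 1 + 1 + 2 + 1 = 15.
15 ÷ 8 = 1 complete bar with 7 left over.

1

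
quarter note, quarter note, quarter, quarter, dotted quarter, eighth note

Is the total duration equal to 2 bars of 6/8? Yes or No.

One bar of 6/8 = 6 eighth notes, so 2 bars = 12.
Working in eighth notes: quarter note = 2; quarter note = 2; quarter = 2; quarter = 2; dotted quarter = 3; eighth note = 1.
Altogether 2 + 2 + 2 + 2 + 3 + 1 = 12.
12 equals 12, so the answer is Yes.

Yes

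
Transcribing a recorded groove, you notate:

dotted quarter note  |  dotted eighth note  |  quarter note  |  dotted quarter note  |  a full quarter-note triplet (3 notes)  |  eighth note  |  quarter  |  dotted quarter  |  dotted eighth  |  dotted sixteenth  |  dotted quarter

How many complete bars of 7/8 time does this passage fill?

3

One bar of 7/8 = 28 thirty-second notes.
Express everything in thirty-second notes: dotted quarter note = 12; dotted eighth note = 6; quarter note = 8; dotted quarter note = 12; a full quarter-note triplet (3 notes) (three triplet quarters span one half) = 16; eighth note = 4; quarter = 8; dotted quarter = 12; dotted eighth = 6; dotted sixteenth = 3; dotted quarter = 12.
Adding: 12 + 6 + 8 + 12 + 16 + 4 + 8 + 12 + 6 + 3 + 12 = 99.
99 ÷ 28 = 3 complete bars with 15 left over.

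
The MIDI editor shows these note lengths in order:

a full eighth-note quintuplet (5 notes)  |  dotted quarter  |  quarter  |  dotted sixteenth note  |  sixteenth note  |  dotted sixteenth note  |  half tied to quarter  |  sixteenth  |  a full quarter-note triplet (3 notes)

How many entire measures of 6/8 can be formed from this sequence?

One bar of 6/8 = 24 thirty-second notes.
Convert each value to thirty-second notes: a full eighth-note quintuplet (5 notes) (five quintuplet eighths span one half) = 16; dotted quarter = 12; quarter = 8; dotted sixteenth note = 3; sixteenth note = 2; dotted sixteenth note = 3; half tied to quarter (half + quarter) = 24; sixteenth = 2; a full quarter-note triplet (3 notes) (three triplet quarters span one half) = 16.
Altogether 16 + 12 + 8 + 3 + 2 + 3 + 24 + 2 + 16 = 86.
86 ÷ 24 = 3 complete bars with 14 left over.

3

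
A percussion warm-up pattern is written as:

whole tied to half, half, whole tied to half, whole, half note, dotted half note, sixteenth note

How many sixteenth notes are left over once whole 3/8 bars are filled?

One bar of 3/8 = 6 sixteenth notes.
Express everything in sixteenth notes: whole tied to half (whole + half) = 24; half = 8; whole tied to half (whole + half) = 24; whole = 16; half note = 8; dotted half note = 12; sixteenth note = 1.
Total: 24 + 8 + 24 + 16 + 8 + 12 + 1 = 93.
93 ÷ 6 = 15 complete bars with 3 sixteenth notes remaining.

3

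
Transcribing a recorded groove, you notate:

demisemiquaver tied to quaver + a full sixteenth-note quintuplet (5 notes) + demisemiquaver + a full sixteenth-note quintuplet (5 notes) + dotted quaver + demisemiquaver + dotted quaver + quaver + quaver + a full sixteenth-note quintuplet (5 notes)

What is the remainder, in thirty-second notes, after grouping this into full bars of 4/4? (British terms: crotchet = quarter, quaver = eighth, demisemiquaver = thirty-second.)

One bar of 4/4 = 32 thirty-second notes.
Convert each value to thirty-second notes: demisemiquaver tied to quaver (demisemiquaver + quaver) = 5; a full sixteenth-note quintuplet (5 notes) (five quintuplet sixteenths span one quarter) = 8; demisemiquaver = 1; a full sixteenth-note quintuplet (5 notes) (five quintuplet sixteenths span one quarter) = 8; dotted quaver = 6; demisemiquaver = 1; dotted quaver = 6; quaver = 4; quaver = 4; a full sixteenth-note quintuplet (5 notes) (five quintuplet sixteenths span one quarter) = 8.
Adding: 5 + 8 + 1 + 8 + 6 + 1 + 6 + 4 + 4 + 8 = 51.
51 ÷ 32 = 1 complete bar with 19 thirty-second notes remaining.

19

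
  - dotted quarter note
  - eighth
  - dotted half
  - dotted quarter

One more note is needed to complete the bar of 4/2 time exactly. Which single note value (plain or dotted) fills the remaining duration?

dotted quarter note

The bar of 4/2 = 16 eighth notes.
Working in eighth notes: dotted quarter note = 3; eighth = 1; dotted half = 6; dotted quarter = 3.
Adding: 3 + 1 + 6 + 3 = 13.
Remaining: 16 − 13 = 3 eighth notes, which is a dotted quarter note.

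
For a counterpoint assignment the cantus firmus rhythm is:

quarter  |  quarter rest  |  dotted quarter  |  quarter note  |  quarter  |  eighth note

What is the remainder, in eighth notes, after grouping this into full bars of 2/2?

4

One bar of 2/2 = 8 eighth notes.
Express everything in eighth notes: quarter = 2; quarter rest = 2; dotted quarter = 3; quarter note = 2; quarter = 2; eighth note = 1.
Total: 2 + 2 + 3 + 2 + 2 + 1 = 12.
12 ÷ 8 = 1 complete bar with 4 eighth notes remaining.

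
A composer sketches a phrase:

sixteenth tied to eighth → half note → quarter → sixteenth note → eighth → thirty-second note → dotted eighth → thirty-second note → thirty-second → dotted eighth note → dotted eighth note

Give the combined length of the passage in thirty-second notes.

Each duration in thirty-second notes: sixteenth tied to eighth (sixteenth + eighth) = 6; half note = 16; quarter = 8; sixteenth note = 2; eighth = 4; thirty-second note = 1; dotted eighth = 6; thirty-second note = 1; thirty-second = 1; dotted eighth note = 6; dotted eighth note = 6.
Total: 6 + 16 + 8 + 2 + 4 + 1 + 6 + 1 + 1 + 6 + 6 = 57 thirty-second notes.

57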